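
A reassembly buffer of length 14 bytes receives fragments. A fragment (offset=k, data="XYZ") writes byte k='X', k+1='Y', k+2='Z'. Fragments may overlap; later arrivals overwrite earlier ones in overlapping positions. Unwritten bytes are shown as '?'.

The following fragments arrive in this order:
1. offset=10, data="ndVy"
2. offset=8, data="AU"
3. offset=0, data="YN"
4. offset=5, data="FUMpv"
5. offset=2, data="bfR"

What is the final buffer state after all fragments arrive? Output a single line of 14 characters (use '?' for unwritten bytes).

Answer: YNbfRFUMpvndVy

Derivation:
Fragment 1: offset=10 data="ndVy" -> buffer=??????????ndVy
Fragment 2: offset=8 data="AU" -> buffer=????????AUndVy
Fragment 3: offset=0 data="YN" -> buffer=YN??????AUndVy
Fragment 4: offset=5 data="FUMpv" -> buffer=YN???FUMpvndVy
Fragment 5: offset=2 data="bfR" -> buffer=YNbfRFUMpvndVy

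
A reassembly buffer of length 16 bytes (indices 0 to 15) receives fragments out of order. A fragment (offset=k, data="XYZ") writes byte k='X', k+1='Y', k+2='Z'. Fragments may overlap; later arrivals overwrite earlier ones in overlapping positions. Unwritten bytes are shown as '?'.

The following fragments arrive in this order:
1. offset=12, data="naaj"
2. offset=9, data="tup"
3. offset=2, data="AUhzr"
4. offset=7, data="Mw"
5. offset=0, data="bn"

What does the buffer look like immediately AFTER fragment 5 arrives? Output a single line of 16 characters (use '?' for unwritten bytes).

Answer: bnAUhzrMwtupnaaj

Derivation:
Fragment 1: offset=12 data="naaj" -> buffer=????????????naaj
Fragment 2: offset=9 data="tup" -> buffer=?????????tupnaaj
Fragment 3: offset=2 data="AUhzr" -> buffer=??AUhzr??tupnaaj
Fragment 4: offset=7 data="Mw" -> buffer=??AUhzrMwtupnaaj
Fragment 5: offset=0 data="bn" -> buffer=bnAUhzrMwtupnaaj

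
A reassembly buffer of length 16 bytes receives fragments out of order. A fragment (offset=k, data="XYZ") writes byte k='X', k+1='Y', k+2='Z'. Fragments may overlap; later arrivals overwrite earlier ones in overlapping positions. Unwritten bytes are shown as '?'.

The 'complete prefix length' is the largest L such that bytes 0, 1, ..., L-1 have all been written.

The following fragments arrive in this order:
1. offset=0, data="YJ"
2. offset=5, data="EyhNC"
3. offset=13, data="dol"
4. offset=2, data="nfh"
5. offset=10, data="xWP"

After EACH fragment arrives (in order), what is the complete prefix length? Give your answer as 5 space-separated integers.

Fragment 1: offset=0 data="YJ" -> buffer=YJ?????????????? -> prefix_len=2
Fragment 2: offset=5 data="EyhNC" -> buffer=YJ???EyhNC?????? -> prefix_len=2
Fragment 3: offset=13 data="dol" -> buffer=YJ???EyhNC???dol -> prefix_len=2
Fragment 4: offset=2 data="nfh" -> buffer=YJnfhEyhNC???dol -> prefix_len=10
Fragment 5: offset=10 data="xWP" -> buffer=YJnfhEyhNCxWPdol -> prefix_len=16

Answer: 2 2 2 10 16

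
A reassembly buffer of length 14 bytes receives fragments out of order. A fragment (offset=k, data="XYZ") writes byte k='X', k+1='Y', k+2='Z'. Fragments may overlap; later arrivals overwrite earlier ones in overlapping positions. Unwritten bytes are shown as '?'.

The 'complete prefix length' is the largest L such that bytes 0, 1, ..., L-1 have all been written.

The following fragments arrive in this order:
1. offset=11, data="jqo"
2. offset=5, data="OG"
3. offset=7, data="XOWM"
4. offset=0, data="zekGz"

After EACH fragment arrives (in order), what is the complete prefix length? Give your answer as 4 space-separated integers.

Fragment 1: offset=11 data="jqo" -> buffer=???????????jqo -> prefix_len=0
Fragment 2: offset=5 data="OG" -> buffer=?????OG????jqo -> prefix_len=0
Fragment 3: offset=7 data="XOWM" -> buffer=?????OGXOWMjqo -> prefix_len=0
Fragment 4: offset=0 data="zekGz" -> buffer=zekGzOGXOWMjqo -> prefix_len=14

Answer: 0 0 0 14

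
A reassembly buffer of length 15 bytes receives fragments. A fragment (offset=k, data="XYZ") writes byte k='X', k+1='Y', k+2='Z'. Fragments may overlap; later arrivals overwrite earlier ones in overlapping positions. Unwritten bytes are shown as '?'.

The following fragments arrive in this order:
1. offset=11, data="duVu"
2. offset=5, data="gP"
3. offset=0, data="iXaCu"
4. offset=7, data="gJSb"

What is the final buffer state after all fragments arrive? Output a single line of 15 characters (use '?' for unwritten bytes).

Answer: iXaCugPgJSbduVu

Derivation:
Fragment 1: offset=11 data="duVu" -> buffer=???????????duVu
Fragment 2: offset=5 data="gP" -> buffer=?????gP????duVu
Fragment 3: offset=0 data="iXaCu" -> buffer=iXaCugP????duVu
Fragment 4: offset=7 data="gJSb" -> buffer=iXaCugPgJSbduVu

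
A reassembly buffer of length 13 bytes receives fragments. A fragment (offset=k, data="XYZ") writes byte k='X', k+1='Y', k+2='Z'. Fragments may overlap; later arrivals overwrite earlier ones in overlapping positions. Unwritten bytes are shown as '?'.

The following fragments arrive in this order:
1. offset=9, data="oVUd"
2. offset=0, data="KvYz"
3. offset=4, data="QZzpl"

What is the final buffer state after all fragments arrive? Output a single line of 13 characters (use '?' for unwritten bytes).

Fragment 1: offset=9 data="oVUd" -> buffer=?????????oVUd
Fragment 2: offset=0 data="KvYz" -> buffer=KvYz?????oVUd
Fragment 3: offset=4 data="QZzpl" -> buffer=KvYzQZzploVUd

Answer: KvYzQZzploVUd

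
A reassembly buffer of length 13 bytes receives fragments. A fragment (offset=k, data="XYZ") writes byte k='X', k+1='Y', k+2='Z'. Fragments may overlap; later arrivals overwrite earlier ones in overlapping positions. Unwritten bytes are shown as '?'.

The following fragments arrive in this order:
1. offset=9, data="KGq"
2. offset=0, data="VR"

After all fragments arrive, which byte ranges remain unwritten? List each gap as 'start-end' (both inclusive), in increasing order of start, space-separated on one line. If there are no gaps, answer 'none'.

Answer: 2-8 12-12

Derivation:
Fragment 1: offset=9 len=3
Fragment 2: offset=0 len=2
Gaps: 2-8 12-12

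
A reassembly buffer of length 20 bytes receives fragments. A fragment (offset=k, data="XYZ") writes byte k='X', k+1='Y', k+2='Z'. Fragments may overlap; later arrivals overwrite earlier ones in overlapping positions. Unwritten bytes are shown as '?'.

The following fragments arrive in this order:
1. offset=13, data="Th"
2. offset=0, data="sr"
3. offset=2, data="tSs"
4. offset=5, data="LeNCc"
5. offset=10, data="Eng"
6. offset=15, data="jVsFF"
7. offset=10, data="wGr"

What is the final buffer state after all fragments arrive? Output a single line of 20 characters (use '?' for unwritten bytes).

Fragment 1: offset=13 data="Th" -> buffer=?????????????Th?????
Fragment 2: offset=0 data="sr" -> buffer=sr???????????Th?????
Fragment 3: offset=2 data="tSs" -> buffer=srtSs????????Th?????
Fragment 4: offset=5 data="LeNCc" -> buffer=srtSsLeNCc???Th?????
Fragment 5: offset=10 data="Eng" -> buffer=srtSsLeNCcEngTh?????
Fragment 6: offset=15 data="jVsFF" -> buffer=srtSsLeNCcEngThjVsFF
Fragment 7: offset=10 data="wGr" -> buffer=srtSsLeNCcwGrThjVsFF

Answer: srtSsLeNCcwGrThjVsFF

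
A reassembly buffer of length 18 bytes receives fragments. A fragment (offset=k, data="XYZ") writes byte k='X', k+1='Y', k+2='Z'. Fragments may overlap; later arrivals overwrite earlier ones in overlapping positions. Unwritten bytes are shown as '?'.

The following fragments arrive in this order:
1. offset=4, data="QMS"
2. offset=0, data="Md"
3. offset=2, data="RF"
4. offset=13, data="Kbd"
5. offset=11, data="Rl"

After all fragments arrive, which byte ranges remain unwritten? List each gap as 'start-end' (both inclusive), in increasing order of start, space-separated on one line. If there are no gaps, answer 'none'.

Answer: 7-10 16-17

Derivation:
Fragment 1: offset=4 len=3
Fragment 2: offset=0 len=2
Fragment 3: offset=2 len=2
Fragment 4: offset=13 len=3
Fragment 5: offset=11 len=2
Gaps: 7-10 16-17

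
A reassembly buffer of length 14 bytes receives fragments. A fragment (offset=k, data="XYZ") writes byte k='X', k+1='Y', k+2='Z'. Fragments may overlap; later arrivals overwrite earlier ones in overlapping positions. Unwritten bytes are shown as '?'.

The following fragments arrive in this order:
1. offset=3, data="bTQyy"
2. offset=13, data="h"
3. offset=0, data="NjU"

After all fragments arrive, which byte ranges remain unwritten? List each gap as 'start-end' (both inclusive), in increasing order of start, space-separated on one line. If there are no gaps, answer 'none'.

Answer: 8-12

Derivation:
Fragment 1: offset=3 len=5
Fragment 2: offset=13 len=1
Fragment 3: offset=0 len=3
Gaps: 8-12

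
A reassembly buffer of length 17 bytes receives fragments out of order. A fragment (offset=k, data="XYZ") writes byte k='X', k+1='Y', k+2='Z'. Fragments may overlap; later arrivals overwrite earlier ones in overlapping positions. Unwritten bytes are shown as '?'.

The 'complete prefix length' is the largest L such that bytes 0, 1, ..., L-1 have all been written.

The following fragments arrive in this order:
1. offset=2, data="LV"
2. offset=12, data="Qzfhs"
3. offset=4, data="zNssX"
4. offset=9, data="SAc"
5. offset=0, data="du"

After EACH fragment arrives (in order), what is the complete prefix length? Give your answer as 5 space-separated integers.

Answer: 0 0 0 0 17

Derivation:
Fragment 1: offset=2 data="LV" -> buffer=??LV????????????? -> prefix_len=0
Fragment 2: offset=12 data="Qzfhs" -> buffer=??LV????????Qzfhs -> prefix_len=0
Fragment 3: offset=4 data="zNssX" -> buffer=??LVzNssX???Qzfhs -> prefix_len=0
Fragment 4: offset=9 data="SAc" -> buffer=??LVzNssXSAcQzfhs -> prefix_len=0
Fragment 5: offset=0 data="du" -> buffer=duLVzNssXSAcQzfhs -> prefix_len=17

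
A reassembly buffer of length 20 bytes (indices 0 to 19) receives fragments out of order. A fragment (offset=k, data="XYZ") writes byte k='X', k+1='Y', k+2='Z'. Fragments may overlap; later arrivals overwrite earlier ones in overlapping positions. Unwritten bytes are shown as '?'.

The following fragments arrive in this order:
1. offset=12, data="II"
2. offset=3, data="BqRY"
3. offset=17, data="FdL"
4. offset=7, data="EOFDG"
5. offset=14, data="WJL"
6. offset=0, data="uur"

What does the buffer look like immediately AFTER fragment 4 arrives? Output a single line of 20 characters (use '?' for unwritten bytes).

Fragment 1: offset=12 data="II" -> buffer=????????????II??????
Fragment 2: offset=3 data="BqRY" -> buffer=???BqRY?????II??????
Fragment 3: offset=17 data="FdL" -> buffer=???BqRY?????II???FdL
Fragment 4: offset=7 data="EOFDG" -> buffer=???BqRYEOFDGII???FdL

Answer: ???BqRYEOFDGII???FdL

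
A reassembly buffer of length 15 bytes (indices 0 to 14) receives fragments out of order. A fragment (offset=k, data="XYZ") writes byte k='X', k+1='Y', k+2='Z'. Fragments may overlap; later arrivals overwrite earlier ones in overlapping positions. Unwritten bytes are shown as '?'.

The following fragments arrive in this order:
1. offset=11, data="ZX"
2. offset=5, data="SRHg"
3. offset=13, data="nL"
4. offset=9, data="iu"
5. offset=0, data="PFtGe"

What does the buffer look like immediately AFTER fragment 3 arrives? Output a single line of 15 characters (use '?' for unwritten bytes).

Answer: ?????SRHg??ZXnL

Derivation:
Fragment 1: offset=11 data="ZX" -> buffer=???????????ZX??
Fragment 2: offset=5 data="SRHg" -> buffer=?????SRHg??ZX??
Fragment 3: offset=13 data="nL" -> buffer=?????SRHg??ZXnL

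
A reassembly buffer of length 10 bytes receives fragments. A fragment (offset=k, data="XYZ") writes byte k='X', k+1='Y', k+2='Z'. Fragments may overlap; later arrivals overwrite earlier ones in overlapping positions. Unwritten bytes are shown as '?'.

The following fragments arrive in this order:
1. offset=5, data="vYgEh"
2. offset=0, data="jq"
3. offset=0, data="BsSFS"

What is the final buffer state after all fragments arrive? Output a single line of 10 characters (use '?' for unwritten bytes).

Answer: BsSFSvYgEh

Derivation:
Fragment 1: offset=5 data="vYgEh" -> buffer=?????vYgEh
Fragment 2: offset=0 data="jq" -> buffer=jq???vYgEh
Fragment 3: offset=0 data="BsSFS" -> buffer=BsSFSvYgEh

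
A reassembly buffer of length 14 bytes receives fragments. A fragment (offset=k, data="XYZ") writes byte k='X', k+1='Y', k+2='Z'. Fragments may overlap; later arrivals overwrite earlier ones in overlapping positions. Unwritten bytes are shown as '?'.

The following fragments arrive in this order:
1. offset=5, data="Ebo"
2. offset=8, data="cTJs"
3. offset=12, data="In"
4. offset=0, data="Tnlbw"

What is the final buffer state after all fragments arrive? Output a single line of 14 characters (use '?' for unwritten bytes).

Answer: TnlbwEbocTJsIn

Derivation:
Fragment 1: offset=5 data="Ebo" -> buffer=?????Ebo??????
Fragment 2: offset=8 data="cTJs" -> buffer=?????EbocTJs??
Fragment 3: offset=12 data="In" -> buffer=?????EbocTJsIn
Fragment 4: offset=0 data="Tnlbw" -> buffer=TnlbwEbocTJsIn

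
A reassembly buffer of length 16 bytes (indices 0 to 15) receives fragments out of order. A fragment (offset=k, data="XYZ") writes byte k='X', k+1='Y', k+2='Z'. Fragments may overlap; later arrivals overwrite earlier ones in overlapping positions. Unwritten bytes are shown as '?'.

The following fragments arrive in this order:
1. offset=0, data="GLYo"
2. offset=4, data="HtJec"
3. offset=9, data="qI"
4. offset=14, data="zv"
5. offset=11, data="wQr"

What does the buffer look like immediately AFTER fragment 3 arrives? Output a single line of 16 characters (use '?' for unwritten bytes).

Answer: GLYoHtJecqI?????

Derivation:
Fragment 1: offset=0 data="GLYo" -> buffer=GLYo????????????
Fragment 2: offset=4 data="HtJec" -> buffer=GLYoHtJec???????
Fragment 3: offset=9 data="qI" -> buffer=GLYoHtJecqI?????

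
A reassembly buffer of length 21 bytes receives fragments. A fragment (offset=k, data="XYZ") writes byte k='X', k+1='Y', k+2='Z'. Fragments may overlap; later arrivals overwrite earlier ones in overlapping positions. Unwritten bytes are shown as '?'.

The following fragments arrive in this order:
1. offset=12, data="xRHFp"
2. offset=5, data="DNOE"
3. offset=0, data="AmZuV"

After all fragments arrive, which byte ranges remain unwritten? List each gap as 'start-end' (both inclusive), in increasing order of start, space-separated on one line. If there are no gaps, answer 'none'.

Answer: 9-11 17-20

Derivation:
Fragment 1: offset=12 len=5
Fragment 2: offset=5 len=4
Fragment 3: offset=0 len=5
Gaps: 9-11 17-20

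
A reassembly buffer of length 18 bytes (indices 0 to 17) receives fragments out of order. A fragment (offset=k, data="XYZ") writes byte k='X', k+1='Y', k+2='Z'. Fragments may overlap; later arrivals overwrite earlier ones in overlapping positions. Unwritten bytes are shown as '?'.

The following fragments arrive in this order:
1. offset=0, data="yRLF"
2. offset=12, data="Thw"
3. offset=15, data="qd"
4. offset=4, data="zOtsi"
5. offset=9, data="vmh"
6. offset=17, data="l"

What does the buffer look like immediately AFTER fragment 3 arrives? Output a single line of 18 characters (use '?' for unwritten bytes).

Fragment 1: offset=0 data="yRLF" -> buffer=yRLF??????????????
Fragment 2: offset=12 data="Thw" -> buffer=yRLF????????Thw???
Fragment 3: offset=15 data="qd" -> buffer=yRLF????????Thwqd?

Answer: yRLF????????Thwqd?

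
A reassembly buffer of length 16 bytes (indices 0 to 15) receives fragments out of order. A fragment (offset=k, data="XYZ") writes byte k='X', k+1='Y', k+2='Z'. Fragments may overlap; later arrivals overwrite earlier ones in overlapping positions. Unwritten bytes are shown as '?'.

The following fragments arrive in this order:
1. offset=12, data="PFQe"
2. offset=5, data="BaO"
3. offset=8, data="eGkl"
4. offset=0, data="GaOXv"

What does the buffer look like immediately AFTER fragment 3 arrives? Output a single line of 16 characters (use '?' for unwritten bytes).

Fragment 1: offset=12 data="PFQe" -> buffer=????????????PFQe
Fragment 2: offset=5 data="BaO" -> buffer=?????BaO????PFQe
Fragment 3: offset=8 data="eGkl" -> buffer=?????BaOeGklPFQe

Answer: ?????BaOeGklPFQe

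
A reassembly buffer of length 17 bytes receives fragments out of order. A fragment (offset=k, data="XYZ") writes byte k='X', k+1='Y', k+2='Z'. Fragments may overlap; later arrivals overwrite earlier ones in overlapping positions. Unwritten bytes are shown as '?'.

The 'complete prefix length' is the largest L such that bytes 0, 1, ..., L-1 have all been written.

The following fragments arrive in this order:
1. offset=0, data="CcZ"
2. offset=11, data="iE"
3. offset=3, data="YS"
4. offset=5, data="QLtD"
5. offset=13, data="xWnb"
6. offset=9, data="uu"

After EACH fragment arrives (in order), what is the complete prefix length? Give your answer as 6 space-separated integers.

Answer: 3 3 5 9 9 17

Derivation:
Fragment 1: offset=0 data="CcZ" -> buffer=CcZ?????????????? -> prefix_len=3
Fragment 2: offset=11 data="iE" -> buffer=CcZ????????iE???? -> prefix_len=3
Fragment 3: offset=3 data="YS" -> buffer=CcZYS??????iE???? -> prefix_len=5
Fragment 4: offset=5 data="QLtD" -> buffer=CcZYSQLtD??iE???? -> prefix_len=9
Fragment 5: offset=13 data="xWnb" -> buffer=CcZYSQLtD??iExWnb -> prefix_len=9
Fragment 6: offset=9 data="uu" -> buffer=CcZYSQLtDuuiExWnb -> prefix_len=17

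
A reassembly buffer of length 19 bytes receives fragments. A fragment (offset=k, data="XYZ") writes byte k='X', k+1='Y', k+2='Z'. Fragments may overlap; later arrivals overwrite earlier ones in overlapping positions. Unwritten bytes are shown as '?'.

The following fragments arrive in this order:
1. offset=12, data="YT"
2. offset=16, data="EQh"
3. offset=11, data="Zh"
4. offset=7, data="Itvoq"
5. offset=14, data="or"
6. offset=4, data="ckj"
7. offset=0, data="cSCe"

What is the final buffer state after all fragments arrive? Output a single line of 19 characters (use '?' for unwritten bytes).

Fragment 1: offset=12 data="YT" -> buffer=????????????YT?????
Fragment 2: offset=16 data="EQh" -> buffer=????????????YT??EQh
Fragment 3: offset=11 data="Zh" -> buffer=???????????ZhT??EQh
Fragment 4: offset=7 data="Itvoq" -> buffer=???????ItvoqhT??EQh
Fragment 5: offset=14 data="or" -> buffer=???????ItvoqhTorEQh
Fragment 6: offset=4 data="ckj" -> buffer=????ckjItvoqhTorEQh
Fragment 7: offset=0 data="cSCe" -> buffer=cSCeckjItvoqhTorEQh

Answer: cSCeckjItvoqhTorEQh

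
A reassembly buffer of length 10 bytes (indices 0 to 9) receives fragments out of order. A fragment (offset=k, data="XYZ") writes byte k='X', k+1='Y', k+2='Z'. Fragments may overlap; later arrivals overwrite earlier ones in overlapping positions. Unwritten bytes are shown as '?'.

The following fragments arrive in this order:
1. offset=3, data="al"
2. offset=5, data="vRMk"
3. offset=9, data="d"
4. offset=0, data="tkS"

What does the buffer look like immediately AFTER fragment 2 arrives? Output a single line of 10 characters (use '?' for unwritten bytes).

Answer: ???alvRMk?

Derivation:
Fragment 1: offset=3 data="al" -> buffer=???al?????
Fragment 2: offset=5 data="vRMk" -> buffer=???alvRMk?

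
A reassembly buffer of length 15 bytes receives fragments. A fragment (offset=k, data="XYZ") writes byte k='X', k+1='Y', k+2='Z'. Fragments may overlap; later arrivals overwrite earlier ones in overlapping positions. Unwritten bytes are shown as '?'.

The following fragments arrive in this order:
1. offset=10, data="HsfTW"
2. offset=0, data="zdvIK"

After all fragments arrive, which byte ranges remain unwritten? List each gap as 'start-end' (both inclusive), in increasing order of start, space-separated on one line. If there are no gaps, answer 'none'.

Fragment 1: offset=10 len=5
Fragment 2: offset=0 len=5
Gaps: 5-9

Answer: 5-9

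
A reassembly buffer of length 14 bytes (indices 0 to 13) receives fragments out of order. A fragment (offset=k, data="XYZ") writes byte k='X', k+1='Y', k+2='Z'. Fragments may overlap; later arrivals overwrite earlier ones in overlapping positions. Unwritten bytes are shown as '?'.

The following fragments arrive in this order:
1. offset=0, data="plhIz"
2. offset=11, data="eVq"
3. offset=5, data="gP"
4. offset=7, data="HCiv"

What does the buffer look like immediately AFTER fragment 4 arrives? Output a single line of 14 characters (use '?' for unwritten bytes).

Answer: plhIzgPHCiveVq

Derivation:
Fragment 1: offset=0 data="plhIz" -> buffer=plhIz?????????
Fragment 2: offset=11 data="eVq" -> buffer=plhIz??????eVq
Fragment 3: offset=5 data="gP" -> buffer=plhIzgP????eVq
Fragment 4: offset=7 data="HCiv" -> buffer=plhIzgPHCiveVq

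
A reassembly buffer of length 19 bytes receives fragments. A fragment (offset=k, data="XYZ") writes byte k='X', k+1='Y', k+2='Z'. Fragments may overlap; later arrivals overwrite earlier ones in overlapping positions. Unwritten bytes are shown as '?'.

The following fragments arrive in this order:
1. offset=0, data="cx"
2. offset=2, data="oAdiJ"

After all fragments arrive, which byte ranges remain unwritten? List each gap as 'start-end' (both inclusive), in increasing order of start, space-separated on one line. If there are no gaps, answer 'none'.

Answer: 7-18

Derivation:
Fragment 1: offset=0 len=2
Fragment 2: offset=2 len=5
Gaps: 7-18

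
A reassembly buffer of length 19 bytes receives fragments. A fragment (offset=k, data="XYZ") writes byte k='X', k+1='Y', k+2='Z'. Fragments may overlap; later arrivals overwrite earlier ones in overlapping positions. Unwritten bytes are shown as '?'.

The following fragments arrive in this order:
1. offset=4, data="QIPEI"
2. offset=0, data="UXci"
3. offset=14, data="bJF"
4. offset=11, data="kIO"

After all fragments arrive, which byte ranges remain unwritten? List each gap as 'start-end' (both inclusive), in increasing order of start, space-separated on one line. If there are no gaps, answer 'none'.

Answer: 9-10 17-18

Derivation:
Fragment 1: offset=4 len=5
Fragment 2: offset=0 len=4
Fragment 3: offset=14 len=3
Fragment 4: offset=11 len=3
Gaps: 9-10 17-18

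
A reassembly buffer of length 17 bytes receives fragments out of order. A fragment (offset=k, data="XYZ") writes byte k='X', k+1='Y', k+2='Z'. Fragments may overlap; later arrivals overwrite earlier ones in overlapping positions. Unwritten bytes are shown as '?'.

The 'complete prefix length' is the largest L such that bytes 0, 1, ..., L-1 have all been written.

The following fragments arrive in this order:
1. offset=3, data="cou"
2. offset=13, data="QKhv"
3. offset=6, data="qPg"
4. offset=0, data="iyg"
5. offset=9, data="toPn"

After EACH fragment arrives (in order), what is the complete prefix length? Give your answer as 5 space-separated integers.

Answer: 0 0 0 9 17

Derivation:
Fragment 1: offset=3 data="cou" -> buffer=???cou??????????? -> prefix_len=0
Fragment 2: offset=13 data="QKhv" -> buffer=???cou???????QKhv -> prefix_len=0
Fragment 3: offset=6 data="qPg" -> buffer=???couqPg????QKhv -> prefix_len=0
Fragment 4: offset=0 data="iyg" -> buffer=iygcouqPg????QKhv -> prefix_len=9
Fragment 5: offset=9 data="toPn" -> buffer=iygcouqPgtoPnQKhv -> prefix_len=17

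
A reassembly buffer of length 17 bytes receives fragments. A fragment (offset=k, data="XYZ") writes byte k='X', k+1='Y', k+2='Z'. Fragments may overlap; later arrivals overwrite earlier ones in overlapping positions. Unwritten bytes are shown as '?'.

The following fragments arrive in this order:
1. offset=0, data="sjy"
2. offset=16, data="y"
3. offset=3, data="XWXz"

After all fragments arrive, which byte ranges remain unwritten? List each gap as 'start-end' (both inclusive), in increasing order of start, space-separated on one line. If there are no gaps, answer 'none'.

Fragment 1: offset=0 len=3
Fragment 2: offset=16 len=1
Fragment 3: offset=3 len=4
Gaps: 7-15

Answer: 7-15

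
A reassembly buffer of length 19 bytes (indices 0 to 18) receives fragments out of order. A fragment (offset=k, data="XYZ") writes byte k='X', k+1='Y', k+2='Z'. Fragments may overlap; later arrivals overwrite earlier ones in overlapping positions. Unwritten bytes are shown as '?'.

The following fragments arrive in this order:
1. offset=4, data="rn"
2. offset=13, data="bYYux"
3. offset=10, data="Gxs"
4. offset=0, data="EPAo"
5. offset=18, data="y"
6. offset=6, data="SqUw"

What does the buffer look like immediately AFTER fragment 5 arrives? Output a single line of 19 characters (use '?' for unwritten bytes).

Answer: EPAorn????GxsbYYuxy

Derivation:
Fragment 1: offset=4 data="rn" -> buffer=????rn?????????????
Fragment 2: offset=13 data="bYYux" -> buffer=????rn???????bYYux?
Fragment 3: offset=10 data="Gxs" -> buffer=????rn????GxsbYYux?
Fragment 4: offset=0 data="EPAo" -> buffer=EPAorn????GxsbYYux?
Fragment 5: offset=18 data="y" -> buffer=EPAorn????GxsbYYuxy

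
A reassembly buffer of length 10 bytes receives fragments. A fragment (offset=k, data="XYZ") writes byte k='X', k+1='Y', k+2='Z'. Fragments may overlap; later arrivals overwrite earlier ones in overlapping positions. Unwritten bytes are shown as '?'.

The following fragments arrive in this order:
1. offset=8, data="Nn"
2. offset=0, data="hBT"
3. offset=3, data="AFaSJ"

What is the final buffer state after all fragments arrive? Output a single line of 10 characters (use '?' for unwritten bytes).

Fragment 1: offset=8 data="Nn" -> buffer=????????Nn
Fragment 2: offset=0 data="hBT" -> buffer=hBT?????Nn
Fragment 3: offset=3 data="AFaSJ" -> buffer=hBTAFaSJNn

Answer: hBTAFaSJNn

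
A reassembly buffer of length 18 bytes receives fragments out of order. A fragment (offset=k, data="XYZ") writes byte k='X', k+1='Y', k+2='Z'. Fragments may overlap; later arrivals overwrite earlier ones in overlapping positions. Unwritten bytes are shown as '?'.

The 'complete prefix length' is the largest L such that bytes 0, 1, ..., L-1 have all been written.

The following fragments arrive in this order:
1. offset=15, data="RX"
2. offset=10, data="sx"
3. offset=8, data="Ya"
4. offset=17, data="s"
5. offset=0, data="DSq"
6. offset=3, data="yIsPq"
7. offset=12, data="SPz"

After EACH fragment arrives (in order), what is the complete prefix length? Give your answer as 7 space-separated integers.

Answer: 0 0 0 0 3 12 18

Derivation:
Fragment 1: offset=15 data="RX" -> buffer=???????????????RX? -> prefix_len=0
Fragment 2: offset=10 data="sx" -> buffer=??????????sx???RX? -> prefix_len=0
Fragment 3: offset=8 data="Ya" -> buffer=????????Yasx???RX? -> prefix_len=0
Fragment 4: offset=17 data="s" -> buffer=????????Yasx???RXs -> prefix_len=0
Fragment 5: offset=0 data="DSq" -> buffer=DSq?????Yasx???RXs -> prefix_len=3
Fragment 6: offset=3 data="yIsPq" -> buffer=DSqyIsPqYasx???RXs -> prefix_len=12
Fragment 7: offset=12 data="SPz" -> buffer=DSqyIsPqYasxSPzRXs -> prefix_len=18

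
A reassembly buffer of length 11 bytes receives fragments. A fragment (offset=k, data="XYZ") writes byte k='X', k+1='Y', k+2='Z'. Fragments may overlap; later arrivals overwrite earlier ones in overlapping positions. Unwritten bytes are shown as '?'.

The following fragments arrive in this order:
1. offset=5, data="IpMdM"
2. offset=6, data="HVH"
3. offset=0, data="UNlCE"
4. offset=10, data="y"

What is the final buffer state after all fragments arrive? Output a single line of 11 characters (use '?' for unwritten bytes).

Fragment 1: offset=5 data="IpMdM" -> buffer=?????IpMdM?
Fragment 2: offset=6 data="HVH" -> buffer=?????IHVHM?
Fragment 3: offset=0 data="UNlCE" -> buffer=UNlCEIHVHM?
Fragment 4: offset=10 data="y" -> buffer=UNlCEIHVHMy

Answer: UNlCEIHVHMy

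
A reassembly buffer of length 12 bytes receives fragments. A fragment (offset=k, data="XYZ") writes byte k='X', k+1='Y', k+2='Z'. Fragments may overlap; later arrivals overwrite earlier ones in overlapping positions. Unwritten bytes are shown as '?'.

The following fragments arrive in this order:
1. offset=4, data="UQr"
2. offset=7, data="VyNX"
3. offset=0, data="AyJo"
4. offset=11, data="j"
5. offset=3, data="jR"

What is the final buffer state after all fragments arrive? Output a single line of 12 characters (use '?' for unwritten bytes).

Answer: AyJjRQrVyNXj

Derivation:
Fragment 1: offset=4 data="UQr" -> buffer=????UQr?????
Fragment 2: offset=7 data="VyNX" -> buffer=????UQrVyNX?
Fragment 3: offset=0 data="AyJo" -> buffer=AyJoUQrVyNX?
Fragment 4: offset=11 data="j" -> buffer=AyJoUQrVyNXj
Fragment 5: offset=3 data="jR" -> buffer=AyJjRQrVyNXj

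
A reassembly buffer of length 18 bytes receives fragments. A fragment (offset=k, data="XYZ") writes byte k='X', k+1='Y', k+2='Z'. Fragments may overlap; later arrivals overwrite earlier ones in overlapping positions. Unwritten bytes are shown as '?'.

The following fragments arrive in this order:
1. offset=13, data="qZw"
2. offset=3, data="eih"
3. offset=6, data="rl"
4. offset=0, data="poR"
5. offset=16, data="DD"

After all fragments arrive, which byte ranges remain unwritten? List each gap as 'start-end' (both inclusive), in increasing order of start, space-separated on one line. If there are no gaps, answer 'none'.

Answer: 8-12

Derivation:
Fragment 1: offset=13 len=3
Fragment 2: offset=3 len=3
Fragment 3: offset=6 len=2
Fragment 4: offset=0 len=3
Fragment 5: offset=16 len=2
Gaps: 8-12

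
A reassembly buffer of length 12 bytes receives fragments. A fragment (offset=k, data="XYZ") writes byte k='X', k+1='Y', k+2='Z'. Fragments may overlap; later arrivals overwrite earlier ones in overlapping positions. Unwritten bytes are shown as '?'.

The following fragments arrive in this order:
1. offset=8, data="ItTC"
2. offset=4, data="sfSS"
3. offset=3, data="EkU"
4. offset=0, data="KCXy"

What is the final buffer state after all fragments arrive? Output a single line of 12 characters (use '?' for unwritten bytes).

Answer: KCXykUSSItTC

Derivation:
Fragment 1: offset=8 data="ItTC" -> buffer=????????ItTC
Fragment 2: offset=4 data="sfSS" -> buffer=????sfSSItTC
Fragment 3: offset=3 data="EkU" -> buffer=???EkUSSItTC
Fragment 4: offset=0 data="KCXy" -> buffer=KCXykUSSItTC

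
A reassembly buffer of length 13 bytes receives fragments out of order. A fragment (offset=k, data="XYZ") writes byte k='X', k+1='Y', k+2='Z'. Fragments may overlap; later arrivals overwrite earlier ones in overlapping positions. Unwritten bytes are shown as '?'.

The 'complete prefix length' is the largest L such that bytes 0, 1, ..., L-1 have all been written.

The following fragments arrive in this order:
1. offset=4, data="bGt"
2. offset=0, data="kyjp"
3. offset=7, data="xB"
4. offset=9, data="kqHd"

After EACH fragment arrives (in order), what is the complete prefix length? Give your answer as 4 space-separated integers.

Fragment 1: offset=4 data="bGt" -> buffer=????bGt?????? -> prefix_len=0
Fragment 2: offset=0 data="kyjp" -> buffer=kyjpbGt?????? -> prefix_len=7
Fragment 3: offset=7 data="xB" -> buffer=kyjpbGtxB???? -> prefix_len=9
Fragment 4: offset=9 data="kqHd" -> buffer=kyjpbGtxBkqHd -> prefix_len=13

Answer: 0 7 9 13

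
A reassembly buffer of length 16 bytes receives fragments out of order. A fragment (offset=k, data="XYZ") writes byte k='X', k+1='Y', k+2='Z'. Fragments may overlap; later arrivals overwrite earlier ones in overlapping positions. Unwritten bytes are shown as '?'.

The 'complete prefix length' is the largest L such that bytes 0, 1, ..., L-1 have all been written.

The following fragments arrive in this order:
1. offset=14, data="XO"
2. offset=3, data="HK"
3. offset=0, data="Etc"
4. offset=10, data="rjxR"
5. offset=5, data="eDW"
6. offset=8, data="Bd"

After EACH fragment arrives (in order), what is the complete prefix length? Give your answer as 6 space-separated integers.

Fragment 1: offset=14 data="XO" -> buffer=??????????????XO -> prefix_len=0
Fragment 2: offset=3 data="HK" -> buffer=???HK?????????XO -> prefix_len=0
Fragment 3: offset=0 data="Etc" -> buffer=EtcHK?????????XO -> prefix_len=5
Fragment 4: offset=10 data="rjxR" -> buffer=EtcHK?????rjxRXO -> prefix_len=5
Fragment 5: offset=5 data="eDW" -> buffer=EtcHKeDW??rjxRXO -> prefix_len=8
Fragment 6: offset=8 data="Bd" -> buffer=EtcHKeDWBdrjxRXO -> prefix_len=16

Answer: 0 0 5 5 8 16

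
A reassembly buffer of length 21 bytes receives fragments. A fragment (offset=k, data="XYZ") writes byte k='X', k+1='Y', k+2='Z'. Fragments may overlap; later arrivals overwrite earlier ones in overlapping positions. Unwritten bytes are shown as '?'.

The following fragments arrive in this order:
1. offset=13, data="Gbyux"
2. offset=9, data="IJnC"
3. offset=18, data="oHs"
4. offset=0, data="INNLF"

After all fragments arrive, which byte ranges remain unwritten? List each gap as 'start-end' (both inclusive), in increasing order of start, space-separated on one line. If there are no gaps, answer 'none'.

Fragment 1: offset=13 len=5
Fragment 2: offset=9 len=4
Fragment 3: offset=18 len=3
Fragment 4: offset=0 len=5
Gaps: 5-8

Answer: 5-8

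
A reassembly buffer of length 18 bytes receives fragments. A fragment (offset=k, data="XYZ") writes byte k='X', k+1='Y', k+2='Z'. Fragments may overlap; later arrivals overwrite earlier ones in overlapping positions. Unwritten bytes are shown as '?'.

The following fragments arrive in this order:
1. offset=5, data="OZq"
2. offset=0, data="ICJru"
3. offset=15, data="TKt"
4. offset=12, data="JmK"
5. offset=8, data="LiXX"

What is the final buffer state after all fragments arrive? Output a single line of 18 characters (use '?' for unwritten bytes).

Answer: ICJruOZqLiXXJmKTKt

Derivation:
Fragment 1: offset=5 data="OZq" -> buffer=?????OZq??????????
Fragment 2: offset=0 data="ICJru" -> buffer=ICJruOZq??????????
Fragment 3: offset=15 data="TKt" -> buffer=ICJruOZq???????TKt
Fragment 4: offset=12 data="JmK" -> buffer=ICJruOZq????JmKTKt
Fragment 5: offset=8 data="LiXX" -> buffer=ICJruOZqLiXXJmKTKt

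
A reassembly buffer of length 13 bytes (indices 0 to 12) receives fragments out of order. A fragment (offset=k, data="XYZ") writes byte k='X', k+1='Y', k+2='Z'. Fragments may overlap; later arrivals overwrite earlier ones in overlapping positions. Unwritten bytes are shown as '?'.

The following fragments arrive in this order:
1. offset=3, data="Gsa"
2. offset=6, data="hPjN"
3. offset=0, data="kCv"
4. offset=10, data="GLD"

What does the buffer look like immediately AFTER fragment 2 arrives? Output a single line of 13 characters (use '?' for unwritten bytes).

Fragment 1: offset=3 data="Gsa" -> buffer=???Gsa???????
Fragment 2: offset=6 data="hPjN" -> buffer=???GsahPjN???

Answer: ???GsahPjN???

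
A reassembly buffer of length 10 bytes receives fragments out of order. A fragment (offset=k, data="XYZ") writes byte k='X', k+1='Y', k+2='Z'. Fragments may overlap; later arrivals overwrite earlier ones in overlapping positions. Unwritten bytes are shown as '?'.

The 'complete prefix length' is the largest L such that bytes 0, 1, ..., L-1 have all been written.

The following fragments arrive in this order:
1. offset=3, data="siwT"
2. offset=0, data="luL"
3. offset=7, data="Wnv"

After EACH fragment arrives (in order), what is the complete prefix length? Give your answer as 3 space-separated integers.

Answer: 0 7 10

Derivation:
Fragment 1: offset=3 data="siwT" -> buffer=???siwT??? -> prefix_len=0
Fragment 2: offset=0 data="luL" -> buffer=luLsiwT??? -> prefix_len=7
Fragment 3: offset=7 data="Wnv" -> buffer=luLsiwTWnv -> prefix_len=10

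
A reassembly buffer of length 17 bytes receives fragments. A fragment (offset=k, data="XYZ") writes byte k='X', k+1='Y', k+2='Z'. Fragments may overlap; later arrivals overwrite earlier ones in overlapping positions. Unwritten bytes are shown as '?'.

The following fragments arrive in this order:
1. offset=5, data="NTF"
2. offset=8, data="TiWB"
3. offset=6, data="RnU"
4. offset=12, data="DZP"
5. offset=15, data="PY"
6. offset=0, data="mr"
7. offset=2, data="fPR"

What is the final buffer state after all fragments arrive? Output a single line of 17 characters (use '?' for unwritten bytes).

Answer: mrfPRNRnUiWBDZPPY

Derivation:
Fragment 1: offset=5 data="NTF" -> buffer=?????NTF?????????
Fragment 2: offset=8 data="TiWB" -> buffer=?????NTFTiWB?????
Fragment 3: offset=6 data="RnU" -> buffer=?????NRnUiWB?????
Fragment 4: offset=12 data="DZP" -> buffer=?????NRnUiWBDZP??
Fragment 5: offset=15 data="PY" -> buffer=?????NRnUiWBDZPPY
Fragment 6: offset=0 data="mr" -> buffer=mr???NRnUiWBDZPPY
Fragment 7: offset=2 data="fPR" -> buffer=mrfPRNRnUiWBDZPPY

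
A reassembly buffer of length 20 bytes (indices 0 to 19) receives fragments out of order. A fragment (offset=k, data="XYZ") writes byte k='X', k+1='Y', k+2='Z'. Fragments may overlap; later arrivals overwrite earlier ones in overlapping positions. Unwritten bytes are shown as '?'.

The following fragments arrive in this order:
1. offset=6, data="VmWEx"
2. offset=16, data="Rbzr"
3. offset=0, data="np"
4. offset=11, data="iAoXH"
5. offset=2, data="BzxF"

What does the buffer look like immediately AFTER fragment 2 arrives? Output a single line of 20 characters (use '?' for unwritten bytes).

Answer: ??????VmWEx?????Rbzr

Derivation:
Fragment 1: offset=6 data="VmWEx" -> buffer=??????VmWEx?????????
Fragment 2: offset=16 data="Rbzr" -> buffer=??????VmWEx?????Rbzr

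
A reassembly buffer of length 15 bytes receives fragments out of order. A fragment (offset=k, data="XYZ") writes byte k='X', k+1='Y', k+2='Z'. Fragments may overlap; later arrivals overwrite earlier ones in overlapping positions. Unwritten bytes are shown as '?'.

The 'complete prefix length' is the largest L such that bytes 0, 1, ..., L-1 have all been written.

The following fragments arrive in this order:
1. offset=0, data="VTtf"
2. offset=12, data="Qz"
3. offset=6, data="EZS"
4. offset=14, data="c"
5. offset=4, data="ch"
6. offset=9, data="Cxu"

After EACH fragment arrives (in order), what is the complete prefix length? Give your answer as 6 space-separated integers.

Answer: 4 4 4 4 9 15

Derivation:
Fragment 1: offset=0 data="VTtf" -> buffer=VTtf??????????? -> prefix_len=4
Fragment 2: offset=12 data="Qz" -> buffer=VTtf????????Qz? -> prefix_len=4
Fragment 3: offset=6 data="EZS" -> buffer=VTtf??EZS???Qz? -> prefix_len=4
Fragment 4: offset=14 data="c" -> buffer=VTtf??EZS???Qzc -> prefix_len=4
Fragment 5: offset=4 data="ch" -> buffer=VTtfchEZS???Qzc -> prefix_len=9
Fragment 6: offset=9 data="Cxu" -> buffer=VTtfchEZSCxuQzc -> prefix_len=15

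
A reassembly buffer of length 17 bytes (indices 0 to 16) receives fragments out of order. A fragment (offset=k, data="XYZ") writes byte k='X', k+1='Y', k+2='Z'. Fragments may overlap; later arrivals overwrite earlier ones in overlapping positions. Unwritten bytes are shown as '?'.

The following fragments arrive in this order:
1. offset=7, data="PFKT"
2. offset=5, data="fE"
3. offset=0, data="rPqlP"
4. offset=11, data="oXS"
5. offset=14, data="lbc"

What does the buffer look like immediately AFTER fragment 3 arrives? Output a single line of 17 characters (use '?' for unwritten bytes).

Fragment 1: offset=7 data="PFKT" -> buffer=???????PFKT??????
Fragment 2: offset=5 data="fE" -> buffer=?????fEPFKT??????
Fragment 3: offset=0 data="rPqlP" -> buffer=rPqlPfEPFKT??????

Answer: rPqlPfEPFKT??????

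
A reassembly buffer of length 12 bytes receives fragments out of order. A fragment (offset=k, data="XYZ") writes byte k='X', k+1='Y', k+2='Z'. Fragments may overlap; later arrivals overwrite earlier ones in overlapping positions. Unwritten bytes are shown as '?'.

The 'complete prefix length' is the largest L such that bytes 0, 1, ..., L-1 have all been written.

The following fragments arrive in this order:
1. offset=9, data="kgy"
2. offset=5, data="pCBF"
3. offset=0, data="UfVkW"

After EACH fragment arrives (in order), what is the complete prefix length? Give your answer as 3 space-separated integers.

Answer: 0 0 12

Derivation:
Fragment 1: offset=9 data="kgy" -> buffer=?????????kgy -> prefix_len=0
Fragment 2: offset=5 data="pCBF" -> buffer=?????pCBFkgy -> prefix_len=0
Fragment 3: offset=0 data="UfVkW" -> buffer=UfVkWpCBFkgy -> prefix_len=12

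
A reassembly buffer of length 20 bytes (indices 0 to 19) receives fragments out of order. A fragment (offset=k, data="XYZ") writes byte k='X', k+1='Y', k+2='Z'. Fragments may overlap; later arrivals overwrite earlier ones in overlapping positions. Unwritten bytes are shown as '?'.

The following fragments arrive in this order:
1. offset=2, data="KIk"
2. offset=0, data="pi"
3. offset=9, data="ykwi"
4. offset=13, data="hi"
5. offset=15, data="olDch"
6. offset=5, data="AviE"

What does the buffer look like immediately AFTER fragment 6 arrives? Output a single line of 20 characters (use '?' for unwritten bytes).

Answer: piKIkAviEykwihiolDch

Derivation:
Fragment 1: offset=2 data="KIk" -> buffer=??KIk???????????????
Fragment 2: offset=0 data="pi" -> buffer=piKIk???????????????
Fragment 3: offset=9 data="ykwi" -> buffer=piKIk????ykwi???????
Fragment 4: offset=13 data="hi" -> buffer=piKIk????ykwihi?????
Fragment 5: offset=15 data="olDch" -> buffer=piKIk????ykwihiolDch
Fragment 6: offset=5 data="AviE" -> buffer=piKIkAviEykwihiolDch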